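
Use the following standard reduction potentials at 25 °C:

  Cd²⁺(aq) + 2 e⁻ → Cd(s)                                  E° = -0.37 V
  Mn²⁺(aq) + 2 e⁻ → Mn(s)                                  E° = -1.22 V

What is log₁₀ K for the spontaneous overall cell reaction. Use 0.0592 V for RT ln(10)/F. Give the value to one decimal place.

Cathode: Cd²⁺/Cd; anode: Mn²⁺/Mn. E°cell = +0.85 V, n = 2.
log K = nE°cell / 0.0592 = (2)(+0.85) / 0.0592 = 28.7.

28.7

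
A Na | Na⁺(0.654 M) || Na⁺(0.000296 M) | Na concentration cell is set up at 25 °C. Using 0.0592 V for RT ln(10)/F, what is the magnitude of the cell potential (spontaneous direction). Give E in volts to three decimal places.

For a concentration cell E°cell = 0. The 0.654 M side is the cathode (reduction is favoured where [Na⁺] is higher).
With n = 1, E = −(0.0592/1) log([Na⁺]ₐₙ/[Na⁺]꜀ₐₜ) = −(0.0592/1) log(0.000296/0.654) = −(0.0592/1)(-3.344) = +0.198 V.

+0.198 V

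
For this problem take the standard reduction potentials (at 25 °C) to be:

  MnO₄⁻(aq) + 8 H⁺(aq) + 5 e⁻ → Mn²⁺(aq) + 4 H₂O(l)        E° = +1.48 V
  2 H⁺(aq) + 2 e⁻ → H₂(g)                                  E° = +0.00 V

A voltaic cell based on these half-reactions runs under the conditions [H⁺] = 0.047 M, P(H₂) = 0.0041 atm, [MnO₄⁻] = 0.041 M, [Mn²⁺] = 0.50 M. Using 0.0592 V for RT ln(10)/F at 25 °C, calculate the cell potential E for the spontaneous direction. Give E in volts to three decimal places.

+1.349 V

MnO₄⁻/Mn²⁺ is the cathode (higher E°), H⁺/H₂ the anode: E°cell = +1.48 − (+0.00) = +1.48 V, n = 10.
Overall: 2 MnO₄⁻(aq) + 6 H⁺(aq) + 5 H₂(g) → 2 Mn²⁺(aq) + 8 H₂O(l)
Q = [Mn²⁺]^2 / ([MnO₄⁻]^2·[H⁺]^6·P(H₂)^5); log Q = 22.076.
E = E° − (0.0592/n) log Q = +1.48 − (0.0592/10)(22.076) = +1.349 V.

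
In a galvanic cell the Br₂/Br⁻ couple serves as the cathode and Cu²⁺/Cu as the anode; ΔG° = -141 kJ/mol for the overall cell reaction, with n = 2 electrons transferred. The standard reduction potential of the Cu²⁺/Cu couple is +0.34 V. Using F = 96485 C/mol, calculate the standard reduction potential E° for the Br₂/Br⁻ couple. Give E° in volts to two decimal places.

E°cell = −ΔG°/(nF) = −(-141×10³)/((2)(96485)) = +0.731 V.
Since Br₂/Br⁻ is the cathode and Cu²⁺/Cu the anode, E°cell = E°(Br₂/Br⁻) − E°(Cu²⁺/Cu).
So E°(Br₂/Br⁻) = E°cell + E°(Cu²⁺/Cu) = +0.731 + (+0.34) = +1.07 V.

+1.07 V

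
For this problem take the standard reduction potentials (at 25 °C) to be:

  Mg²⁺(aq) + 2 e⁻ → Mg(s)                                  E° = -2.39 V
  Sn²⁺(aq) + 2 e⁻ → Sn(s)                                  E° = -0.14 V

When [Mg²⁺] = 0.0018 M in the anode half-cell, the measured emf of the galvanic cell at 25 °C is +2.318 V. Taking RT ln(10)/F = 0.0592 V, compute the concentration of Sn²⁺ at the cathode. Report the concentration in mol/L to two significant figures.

0.36 M

Sn²⁺/Sn is the cathode, Mg²⁺/Mg the anode: E°cell = +2.25 V, n = 2.
Overall reaction: Sn²⁺(aq) + Mg(s) → Sn(s) + Mg²⁺(aq); Q = [Mg²⁺]^1/[Sn²⁺]^1.
From E = E° − (0.0592/n) log Q: log Q = (E° − E)·n/0.0592 = (+2.25 − (+2.318))·2/0.0592 = -2.2973.
So 1·log[Sn²⁺] = 1·log(0.0018) − log Q = -2.7447 − (-2.2973) = -0.4474; [Sn²⁺] = 10^(-0.4474) ≈ 0.36 M.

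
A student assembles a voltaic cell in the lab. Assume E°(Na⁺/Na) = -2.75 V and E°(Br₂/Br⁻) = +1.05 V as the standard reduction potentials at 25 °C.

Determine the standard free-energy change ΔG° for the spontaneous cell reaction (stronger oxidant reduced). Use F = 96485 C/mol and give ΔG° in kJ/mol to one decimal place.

-733.3 kJ/mol

Br₂/Br⁻ (E° = +1.05 V) is the cathode; Na⁺/Na (E° = -2.75 V) is the anode, so E°cell = +3.80 V.
Balancing electrons gives n = 2 (lcm of 2 and 1).
ΔG° = −nFE° = −(2)(96485)(+3.80) = -733,286 J = -733.3 kJ/mol.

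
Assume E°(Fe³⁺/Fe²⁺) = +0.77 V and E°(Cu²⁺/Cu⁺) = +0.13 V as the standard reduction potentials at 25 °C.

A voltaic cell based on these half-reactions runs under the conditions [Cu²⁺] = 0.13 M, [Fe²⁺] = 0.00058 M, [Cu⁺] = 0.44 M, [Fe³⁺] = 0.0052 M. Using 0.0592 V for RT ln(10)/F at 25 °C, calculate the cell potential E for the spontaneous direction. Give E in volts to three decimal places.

Fe³⁺/Fe²⁺ is the cathode (higher E°), Cu²⁺/Cu⁺ the anode: E°cell = +0.77 − (+0.13) = +0.64 V, n = 1.
Overall: Fe³⁺(aq) + Cu⁺(aq) → Fe²⁺(aq) + Cu²⁺(aq)
Q = [Fe²⁺]·[Cu²⁺] / ([Fe³⁺]·[Cu⁺]); log Q = -1.482.
E = E° − (0.0592/n) log Q = +0.64 − (0.0592/1)(-1.482) = +0.728 V.

+0.728 V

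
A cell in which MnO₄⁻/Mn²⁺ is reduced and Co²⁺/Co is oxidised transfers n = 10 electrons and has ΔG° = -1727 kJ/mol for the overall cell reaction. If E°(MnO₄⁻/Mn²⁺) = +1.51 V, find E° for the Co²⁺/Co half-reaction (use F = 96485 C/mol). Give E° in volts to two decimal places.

-0.28 V

E°cell = −ΔG°/(nF) = −(-1727×10³)/((10)(96485)) = +1.790 V.
Since MnO₄⁻/Mn²⁺ is the cathode and Co²⁺/Co the anode, E°cell = E°(MnO₄⁻/Mn²⁺) − E°(Co²⁺/Co).
So E°(Co²⁺/Co) = E°(MnO₄⁻/Mn²⁺) − E°cell = (+1.51) − (+1.790) = -0.28 V.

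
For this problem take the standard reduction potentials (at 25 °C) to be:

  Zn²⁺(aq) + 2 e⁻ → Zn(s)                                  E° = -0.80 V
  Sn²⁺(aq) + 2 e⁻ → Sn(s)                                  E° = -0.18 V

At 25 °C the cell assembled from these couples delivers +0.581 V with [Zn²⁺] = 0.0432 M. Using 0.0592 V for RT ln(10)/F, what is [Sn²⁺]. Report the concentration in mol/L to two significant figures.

Sn²⁺/Sn is the cathode, Zn²⁺/Zn the anode: E°cell = +0.62 V, n = 2.
Overall reaction: Sn²⁺(aq) + Zn(s) → Sn(s) + Zn²⁺(aq); Q = [Zn²⁺]^1/[Sn²⁺]^1.
From E = E° − (0.0592/n) log Q: log Q = (E° − E)·n/0.0592 = (+0.62 − (+0.581))·2/0.0592 = 1.3176.
So 1·log[Sn²⁺] = 1·log(0.0432) − log Q = -1.3645 − (1.3176) = -2.6821; [Sn²⁺] = 10^(-2.6821) ≈ 0.0021 M.

0.0021 M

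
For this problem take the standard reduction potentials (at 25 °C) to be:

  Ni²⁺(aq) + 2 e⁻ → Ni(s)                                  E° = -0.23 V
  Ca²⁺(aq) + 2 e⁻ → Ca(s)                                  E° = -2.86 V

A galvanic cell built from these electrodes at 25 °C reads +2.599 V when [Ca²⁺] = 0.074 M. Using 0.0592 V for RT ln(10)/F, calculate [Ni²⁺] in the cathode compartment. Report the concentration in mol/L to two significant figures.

Ni²⁺/Ni is the cathode, Ca²⁺/Ca the anode: E°cell = +2.63 V, n = 2.
Overall reaction: Ni²⁺(aq) + Ca(s) → Ni(s) + Ca²⁺(aq); Q = [Ca²⁺]^1/[Ni²⁺]^1.
From E = E° − (0.0592/n) log Q: log Q = (E° − E)·n/0.0592 = (+2.63 − (+2.599))·2/0.0592 = 1.0473.
So 1·log[Ni²⁺] = 1·log(0.074) − log Q = -1.1308 − (1.0473) = -2.1781; [Ni²⁺] = 10^(-2.1781) ≈ 0.0066 M.

0.0066 M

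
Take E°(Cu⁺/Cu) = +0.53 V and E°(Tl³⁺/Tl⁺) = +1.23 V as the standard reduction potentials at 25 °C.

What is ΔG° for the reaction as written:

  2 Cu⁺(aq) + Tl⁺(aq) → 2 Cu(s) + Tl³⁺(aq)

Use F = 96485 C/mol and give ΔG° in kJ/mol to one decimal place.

+135.1 kJ/mol

As written, Cu⁺/Cu is reduced (cathode) and Tl³⁺/Tl⁺ is oxidised (anode), so E°cell = (+0.53) − (+1.23) = -0.70 V.
Balancing electrons gives n = 2.
ΔG° = −nFE° = −(2)(96485)(-0.70) = 135,079 J = +135.1 kJ/mol.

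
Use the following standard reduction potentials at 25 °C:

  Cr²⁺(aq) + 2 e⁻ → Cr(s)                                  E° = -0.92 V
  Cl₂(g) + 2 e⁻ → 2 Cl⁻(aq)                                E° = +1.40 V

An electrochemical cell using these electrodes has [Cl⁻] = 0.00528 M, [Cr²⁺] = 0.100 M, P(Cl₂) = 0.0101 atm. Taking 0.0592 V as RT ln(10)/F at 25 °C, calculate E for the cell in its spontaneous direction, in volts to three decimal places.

Cl₂/Cl⁻ is the cathode (higher E°), Cr²⁺/Cr the anode: E°cell = +1.40 − (-0.92) = +2.32 V, n = 2.
Overall: Cl₂(g) + Cr(s) → 2 Cl⁻(aq) + Cr²⁺(aq)
Q = [Cl⁻]^2·[Cr²⁺] / (P(Cl₂)); log Q = -3.559.
E = E° − (0.0592/n) log Q = +2.32 − (0.0592/2)(-3.559) = +2.425 V.

+2.425 V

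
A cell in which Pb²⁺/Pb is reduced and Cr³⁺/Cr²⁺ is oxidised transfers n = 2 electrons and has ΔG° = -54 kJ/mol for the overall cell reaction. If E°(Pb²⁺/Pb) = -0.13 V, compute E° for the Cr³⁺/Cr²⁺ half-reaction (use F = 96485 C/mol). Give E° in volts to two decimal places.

E°cell = −ΔG°/(nF) = −(-54×10³)/((2)(96485)) = +0.280 V.
Since Pb²⁺/Pb is the cathode and Cr³⁺/Cr²⁺ the anode, E°cell = E°(Pb²⁺/Pb) − E°(Cr³⁺/Cr²⁺).
So E°(Cr³⁺/Cr²⁺) = E°(Pb²⁺/Pb) − E°cell = (-0.13) − (+0.280) = -0.41 V.

-0.41 V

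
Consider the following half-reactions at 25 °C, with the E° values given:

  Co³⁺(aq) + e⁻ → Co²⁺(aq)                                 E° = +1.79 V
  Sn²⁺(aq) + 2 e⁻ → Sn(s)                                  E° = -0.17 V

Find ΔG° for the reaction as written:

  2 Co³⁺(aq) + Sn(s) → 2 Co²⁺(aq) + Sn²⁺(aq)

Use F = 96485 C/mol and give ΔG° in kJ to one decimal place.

As written, Co³⁺/Co²⁺ is reduced (cathode) and Sn²⁺/Sn is oxidised (anode), so E°cell = (+1.79) − (-0.17) = +1.96 V.
Balancing electrons gives n = 2.
ΔG° = −nFE° = −(2)(96485)(+1.96) = -378,221 J = -378.2 kJ.

-378.2 kJ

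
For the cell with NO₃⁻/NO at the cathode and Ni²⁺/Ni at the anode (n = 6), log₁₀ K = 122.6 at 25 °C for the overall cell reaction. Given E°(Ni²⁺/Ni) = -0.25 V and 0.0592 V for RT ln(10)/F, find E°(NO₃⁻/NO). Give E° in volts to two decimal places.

E°cell = (0.0592/n)·log K = (0.0592/6)(122.6) = +1.210 V.
Since NO₃⁻/NO is the cathode and Ni²⁺/Ni the anode, E°cell = E°(NO₃⁻/NO) − E°(Ni²⁺/Ni).
So E°(NO₃⁻/NO) = E°cell + E°(Ni²⁺/Ni) = +1.210 + (-0.25) = +0.96 V.

+0.96 V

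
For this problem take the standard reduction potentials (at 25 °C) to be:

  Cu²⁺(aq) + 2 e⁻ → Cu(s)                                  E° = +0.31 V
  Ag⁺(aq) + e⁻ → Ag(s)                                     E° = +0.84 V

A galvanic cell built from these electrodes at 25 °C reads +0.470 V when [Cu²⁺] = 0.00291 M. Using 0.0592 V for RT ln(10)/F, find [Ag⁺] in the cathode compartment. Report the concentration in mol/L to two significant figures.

0.0052 M

Ag⁺/Ag is the cathode, Cu²⁺/Cu the anode: E°cell = +0.53 V, n = 2.
Overall reaction: 2 Ag⁺(aq) + Cu(s) → 2 Ag(s) + Cu²⁺(aq); Q = [Cu²⁺]^1/[Ag⁺]^2.
From E = E° − (0.0592/n) log Q: log Q = (E° − E)·n/0.0592 = (+0.53 − (+0.470))·2/0.0592 = 2.0270.
So 2·log[Ag⁺] = 1·log(0.00291) − log Q = -2.5361 − (2.0270) = -4.5631; log[Ag⁺] = -4.5631 / 2 = -2.2816; [Ag⁺] = 10^(-2.2816) ≈ 0.0052 M.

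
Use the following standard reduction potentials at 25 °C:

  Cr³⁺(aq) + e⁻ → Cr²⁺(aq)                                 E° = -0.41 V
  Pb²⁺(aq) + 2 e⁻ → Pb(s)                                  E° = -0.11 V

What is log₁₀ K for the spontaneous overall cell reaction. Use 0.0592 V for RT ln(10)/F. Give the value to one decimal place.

Cathode: Pb²⁺/Pb; anode: Cr³⁺/Cr²⁺. E°cell = +0.30 V, n = 2.
log K = nE°cell / 0.0592 = (2)(+0.30) / 0.0592 = 10.1.

10.1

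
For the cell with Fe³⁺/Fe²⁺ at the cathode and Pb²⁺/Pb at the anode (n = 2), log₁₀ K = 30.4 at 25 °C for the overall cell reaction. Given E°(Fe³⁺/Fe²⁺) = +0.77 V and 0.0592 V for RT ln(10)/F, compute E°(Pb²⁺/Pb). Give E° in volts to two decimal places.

E°cell = (0.0592/n)·log K = (0.0592/2)(30.4) = +0.900 V.
Since Fe³⁺/Fe²⁺ is the cathode and Pb²⁺/Pb the anode, E°cell = E°(Fe³⁺/Fe²⁺) − E°(Pb²⁺/Pb).
So E°(Pb²⁺/Pb) = E°(Fe³⁺/Fe²⁺) − E°cell = (+0.77) − (+0.900) = -0.13 V.

-0.13 V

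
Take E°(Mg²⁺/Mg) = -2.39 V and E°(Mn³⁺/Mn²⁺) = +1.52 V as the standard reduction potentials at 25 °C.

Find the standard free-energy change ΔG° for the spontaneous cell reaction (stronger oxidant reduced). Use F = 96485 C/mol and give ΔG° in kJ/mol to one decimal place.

-754.5 kJ/mol

Mn³⁺/Mn²⁺ (E° = +1.52 V) is the cathode; Mg²⁺/Mg (E° = -2.39 V) is the anode, so E°cell = +3.91 V.
Balancing electrons gives n = 2 (lcm of 1 and 2).
ΔG° = −nFE° = −(2)(96485)(+3.91) = -754,513 J = -754.5 kJ/mol.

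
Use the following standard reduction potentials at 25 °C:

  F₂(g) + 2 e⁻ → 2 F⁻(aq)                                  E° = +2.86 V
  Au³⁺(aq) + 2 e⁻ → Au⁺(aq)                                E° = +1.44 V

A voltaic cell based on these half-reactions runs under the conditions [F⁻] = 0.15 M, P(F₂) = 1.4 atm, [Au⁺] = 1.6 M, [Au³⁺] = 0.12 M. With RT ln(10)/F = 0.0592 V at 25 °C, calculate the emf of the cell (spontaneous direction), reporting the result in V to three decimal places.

F₂/F⁻ is the cathode (higher E°), Au³⁺/Au⁺ the anode: E°cell = +2.86 − (+1.44) = +1.42 V, n = 2.
Overall: F₂(g) + Au⁺(aq) → 2 F⁻(aq) + Au³⁺(aq)
Q = [F⁻]^2·[Au³⁺] / (P(F₂)·[Au⁺]); log Q = -2.919.
E = E° − (0.0592/n) log Q = +1.42 − (0.0592/2)(-2.919) = +1.506 V.

+1.506 V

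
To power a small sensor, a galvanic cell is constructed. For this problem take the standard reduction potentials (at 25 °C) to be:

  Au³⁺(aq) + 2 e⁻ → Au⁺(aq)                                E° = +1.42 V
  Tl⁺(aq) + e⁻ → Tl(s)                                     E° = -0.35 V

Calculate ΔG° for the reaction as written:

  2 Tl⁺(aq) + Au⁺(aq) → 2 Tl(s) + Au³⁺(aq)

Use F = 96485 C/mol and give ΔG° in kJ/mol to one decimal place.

As written, Tl⁺/Tl is reduced (cathode) and Au³⁺/Au⁺ is oxidised (anode), so E°cell = (-0.35) − (+1.42) = -1.77 V.
Balancing electrons gives n = 2.
ΔG° = −nFE° = −(2)(96485)(-1.77) = 341,557 J = +341.6 kJ/mol.

+341.6 kJ/mol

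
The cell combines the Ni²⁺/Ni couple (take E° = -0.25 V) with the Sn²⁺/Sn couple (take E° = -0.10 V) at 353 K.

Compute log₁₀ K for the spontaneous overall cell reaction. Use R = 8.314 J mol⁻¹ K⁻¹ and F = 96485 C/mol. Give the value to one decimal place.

4.3

Cathode: Sn²⁺/Sn; anode: Ni²⁺/Ni. E°cell = (-0.10) − (-0.25) = +0.15 V, with n = 2.
ΔG° = −nFE° = −RT ln K, so ln K = nFE°/(RT) = (2)(96485)(+0.15) / ((8.314)(353)) = 9.863.
log₁₀ K = 9.863 / ln 10 = 4.3.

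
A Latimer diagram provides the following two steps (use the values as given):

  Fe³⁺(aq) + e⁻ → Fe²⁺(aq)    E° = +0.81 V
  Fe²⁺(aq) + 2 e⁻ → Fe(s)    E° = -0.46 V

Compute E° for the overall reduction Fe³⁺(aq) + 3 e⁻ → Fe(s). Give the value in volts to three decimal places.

Since ΔG° = −nFE° is additive over sequential reductions, n₃E°₃ = n₁E°₁ + n₂E°₂.
E°₃ = (1×+0.81 + 2×-0.46) / 3 = (-0.110) / 3 = -0.037 V.

-0.037 V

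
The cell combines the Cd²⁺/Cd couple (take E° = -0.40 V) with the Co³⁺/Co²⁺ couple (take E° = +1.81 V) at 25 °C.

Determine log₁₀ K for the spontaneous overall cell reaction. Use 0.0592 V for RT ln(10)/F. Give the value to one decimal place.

74.7

Cathode: Co³⁺/Co²⁺; anode: Cd²⁺/Cd. E°cell = +2.21 V, n = 2.
log K = nE°cell / 0.0592 = (2)(+2.21) / 0.0592 = 74.7.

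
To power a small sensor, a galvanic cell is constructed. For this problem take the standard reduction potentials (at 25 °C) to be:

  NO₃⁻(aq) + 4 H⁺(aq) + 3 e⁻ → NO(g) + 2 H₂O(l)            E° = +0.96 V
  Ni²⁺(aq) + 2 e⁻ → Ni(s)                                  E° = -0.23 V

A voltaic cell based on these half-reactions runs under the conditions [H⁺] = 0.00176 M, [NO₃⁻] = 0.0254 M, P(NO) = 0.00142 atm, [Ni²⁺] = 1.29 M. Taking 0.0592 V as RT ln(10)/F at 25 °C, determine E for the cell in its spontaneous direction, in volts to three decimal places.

NO₃⁻/NO is the cathode (higher E°), Ni²⁺/Ni the anode: E°cell = +0.96 − (-0.23) = +1.19 V, n = 6.
Overall: 2 NO₃⁻(aq) + 8 H⁺(aq) + 3 Ni(s) → 2 NO(g) + 4 H₂O(l) + 3 Ni²⁺(aq)
Q = P(NO)^2·[Ni²⁺]^3 / ([NO₃⁻]^2·[H⁺]^8); log Q = 19.863.
E = E° − (0.0592/n) log Q = +1.19 − (0.0592/6)(19.863) = +0.994 V.

+0.994 V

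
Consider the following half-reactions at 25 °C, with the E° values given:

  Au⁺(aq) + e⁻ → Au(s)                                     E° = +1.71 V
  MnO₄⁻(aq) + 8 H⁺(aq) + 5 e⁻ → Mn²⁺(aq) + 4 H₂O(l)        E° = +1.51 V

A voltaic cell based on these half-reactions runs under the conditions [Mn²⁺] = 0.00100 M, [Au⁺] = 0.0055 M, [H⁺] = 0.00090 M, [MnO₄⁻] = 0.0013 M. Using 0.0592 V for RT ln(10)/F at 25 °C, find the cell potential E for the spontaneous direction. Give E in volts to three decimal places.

Au⁺/Au is the cathode (higher E°), MnO₄⁻/Mn²⁺ the anode: E°cell = +1.71 − (+1.51) = +0.20 V, n = 5.
Overall: 5 Au⁺(aq) + Mn²⁺(aq) + 4 H₂O(l) → 5 Au(s) + MnO₄⁻(aq) + 8 H⁺(aq)
Q = [MnO₄⁻]·[H⁺]^8 / ([Au⁺]^5·[Mn²⁺]); log Q = -12.954.
E = E° − (0.0592/n) log Q = +0.20 − (0.0592/5)(-12.954) = +0.353 V.

+0.353 V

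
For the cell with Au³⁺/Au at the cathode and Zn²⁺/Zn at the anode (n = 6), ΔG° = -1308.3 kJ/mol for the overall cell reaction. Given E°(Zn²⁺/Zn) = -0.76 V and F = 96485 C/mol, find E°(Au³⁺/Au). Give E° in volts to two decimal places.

+1.50 V

E°cell = −ΔG°/(nF) = −(-1308.3×10³)/((6)(96485)) = +2.260 V.
Since Au³⁺/Au is the cathode and Zn²⁺/Zn the anode, E°cell = E°(Au³⁺/Au) − E°(Zn²⁺/Zn).
So E°(Au³⁺/Au) = E°cell + E°(Zn²⁺/Zn) = +2.260 + (-0.76) = +1.50 V.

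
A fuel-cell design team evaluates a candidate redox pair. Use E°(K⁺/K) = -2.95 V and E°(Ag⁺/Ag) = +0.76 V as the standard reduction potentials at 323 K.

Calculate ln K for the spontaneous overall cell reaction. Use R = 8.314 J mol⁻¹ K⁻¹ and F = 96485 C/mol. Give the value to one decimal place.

133.3

Cathode: Ag⁺/Ag; anode: K⁺/K. E°cell = (+0.76) − (-2.95) = +3.71 V, with n = 1.
ΔG° = −nFE° = −RT ln K, so ln K = nFE°/(RT) = (1)(96485)(+3.71) / ((8.314)(323)) = 133.297.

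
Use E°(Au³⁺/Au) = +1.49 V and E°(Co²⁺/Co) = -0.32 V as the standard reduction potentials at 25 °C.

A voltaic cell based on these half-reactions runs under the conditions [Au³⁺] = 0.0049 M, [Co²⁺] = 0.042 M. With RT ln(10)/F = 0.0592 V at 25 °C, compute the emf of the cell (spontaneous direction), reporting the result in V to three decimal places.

Au³⁺/Au is the cathode (higher E°), Co²⁺/Co the anode: E°cell = +1.49 − (-0.32) = +1.81 V, n = 6.
Overall: 2 Au³⁺(aq) + 3 Co(s) → 2 Au(s) + 3 Co²⁺(aq)
Q = [Co²⁺]^3 / ([Au³⁺]^2); log Q = 0.489.
E = E° − (0.0592/n) log Q = +1.81 − (0.0592/6)(0.489) = +1.805 V.

+1.805 V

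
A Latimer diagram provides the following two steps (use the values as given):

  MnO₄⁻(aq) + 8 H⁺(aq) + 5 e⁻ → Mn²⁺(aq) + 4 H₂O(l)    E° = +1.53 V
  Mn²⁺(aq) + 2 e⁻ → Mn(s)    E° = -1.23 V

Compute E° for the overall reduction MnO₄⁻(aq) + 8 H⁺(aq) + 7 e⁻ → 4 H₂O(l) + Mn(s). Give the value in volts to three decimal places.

+0.741 V

Standard free energies of sequential steps add: ΔG°₃ = ΔG°₁ + ΔG°₂, so n₃E°₃ = n₁E°₁ + n₂E°₂.
E°₃ = (5×+1.53 + 2×-1.23) / 7 = (+5.190) / 7 = +0.741 V.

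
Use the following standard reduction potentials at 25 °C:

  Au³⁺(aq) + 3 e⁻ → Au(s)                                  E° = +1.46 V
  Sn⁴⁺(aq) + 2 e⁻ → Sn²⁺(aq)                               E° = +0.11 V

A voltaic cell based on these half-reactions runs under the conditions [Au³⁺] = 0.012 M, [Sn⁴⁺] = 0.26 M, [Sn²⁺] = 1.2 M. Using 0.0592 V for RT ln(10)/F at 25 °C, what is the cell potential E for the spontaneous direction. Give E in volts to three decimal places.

+1.332 V

Au³⁺/Au is the cathode (higher E°), Sn⁴⁺/Sn²⁺ the anode: E°cell = +1.46 − (+0.11) = +1.35 V, n = 6.
Overall: 2 Au³⁺(aq) + 3 Sn²⁺(aq) → 2 Au(s) + 3 Sn⁴⁺(aq)
Q = [Sn⁴⁺]^3 / ([Au³⁺]^2·[Sn²⁺]^3); log Q = 1.849.
E = E° − (0.0592/n) log Q = +1.35 − (0.0592/6)(1.849) = +1.332 V.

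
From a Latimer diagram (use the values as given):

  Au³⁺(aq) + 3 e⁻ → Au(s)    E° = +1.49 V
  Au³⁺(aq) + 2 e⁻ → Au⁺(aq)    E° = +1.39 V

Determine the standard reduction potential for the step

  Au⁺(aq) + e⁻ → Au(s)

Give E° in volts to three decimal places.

+1.690 V

Sequential free energies add, so n₃E°₃ = n₁E°₁ + n₂E°₂.
With n₃ = 3, and the known step contributing 2×(+1.39) V, the unknown satisfies 1·E° = 3×(+1.49) − 2×(+1.39) = +1.690.
E° = +1.690 / 1 = +1.690 V.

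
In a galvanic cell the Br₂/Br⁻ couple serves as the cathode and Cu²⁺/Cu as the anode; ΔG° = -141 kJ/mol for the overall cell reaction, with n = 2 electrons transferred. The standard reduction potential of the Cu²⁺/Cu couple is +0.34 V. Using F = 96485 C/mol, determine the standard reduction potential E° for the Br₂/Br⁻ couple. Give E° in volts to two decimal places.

+1.07 V

E°cell = −ΔG°/(nF) = −(-141×10³)/((2)(96485)) = +0.731 V.
Since Br₂/Br⁻ is the cathode and Cu²⁺/Cu the anode, E°cell = E°(Br₂/Br⁻) − E°(Cu²⁺/Cu).
So E°(Br₂/Br⁻) = E°cell + E°(Cu²⁺/Cu) = +0.731 + (+0.34) = +1.07 V.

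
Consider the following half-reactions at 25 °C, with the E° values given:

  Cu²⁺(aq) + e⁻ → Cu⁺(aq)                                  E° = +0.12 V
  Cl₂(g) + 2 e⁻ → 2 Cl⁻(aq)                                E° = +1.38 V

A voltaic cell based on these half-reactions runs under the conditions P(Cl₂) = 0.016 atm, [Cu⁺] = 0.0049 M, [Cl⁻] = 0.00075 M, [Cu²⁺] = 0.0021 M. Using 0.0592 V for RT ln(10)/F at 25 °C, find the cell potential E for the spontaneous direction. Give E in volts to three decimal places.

+1.414 V

Cl₂/Cl⁻ is the cathode (higher E°), Cu²⁺/Cu⁺ the anode: E°cell = +1.38 − (+0.12) = +1.26 V, n = 2.
Overall: Cl₂(g) + 2 Cu⁺(aq) → 2 Cl⁻(aq) + 2 Cu²⁺(aq)
Q = [Cl⁻]^2·[Cu²⁺]^2 / (P(Cl₂)·[Cu⁺]^2); log Q = -5.190.
E = E° − (0.0592/n) log Q = +1.26 − (0.0592/2)(-5.190) = +1.414 V.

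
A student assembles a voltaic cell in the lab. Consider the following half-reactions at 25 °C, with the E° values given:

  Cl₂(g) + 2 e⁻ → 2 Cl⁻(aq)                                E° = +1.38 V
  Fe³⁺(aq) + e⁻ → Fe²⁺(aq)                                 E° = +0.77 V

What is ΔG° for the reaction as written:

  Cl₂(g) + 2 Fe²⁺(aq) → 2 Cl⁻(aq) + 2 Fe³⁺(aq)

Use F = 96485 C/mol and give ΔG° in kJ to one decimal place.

-117.7 kJ

As written, Cl₂/Cl⁻ is reduced (cathode) and Fe³⁺/Fe²⁺ is oxidised (anode), so E°cell = (+1.38) − (+0.77) = +0.61 V.
Balancing electrons gives n = 2.
ΔG° = −nFE° = −(2)(96485)(+0.61) = -117,712 J = -117.7 kJ.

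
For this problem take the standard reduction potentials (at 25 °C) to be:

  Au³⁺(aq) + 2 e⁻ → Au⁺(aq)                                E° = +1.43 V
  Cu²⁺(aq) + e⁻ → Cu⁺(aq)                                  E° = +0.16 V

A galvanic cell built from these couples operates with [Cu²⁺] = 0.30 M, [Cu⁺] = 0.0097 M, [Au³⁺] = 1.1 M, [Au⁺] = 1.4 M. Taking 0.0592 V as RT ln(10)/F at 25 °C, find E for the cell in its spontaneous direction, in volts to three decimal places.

Au³⁺/Au⁺ is the cathode (higher E°), Cu²⁺/Cu⁺ the anode: E°cell = +1.43 − (+0.16) = +1.27 V, n = 2.
Overall: Au³⁺(aq) + 2 Cu⁺(aq) → Au⁺(aq) + 2 Cu²⁺(aq)
Q = [Au⁺]·[Cu²⁺]^2 / ([Au³⁺]·[Cu⁺]^2); log Q = 3.085.
E = E° − (0.0592/n) log Q = +1.27 − (0.0592/2)(3.085) = +1.179 V.

+1.179 V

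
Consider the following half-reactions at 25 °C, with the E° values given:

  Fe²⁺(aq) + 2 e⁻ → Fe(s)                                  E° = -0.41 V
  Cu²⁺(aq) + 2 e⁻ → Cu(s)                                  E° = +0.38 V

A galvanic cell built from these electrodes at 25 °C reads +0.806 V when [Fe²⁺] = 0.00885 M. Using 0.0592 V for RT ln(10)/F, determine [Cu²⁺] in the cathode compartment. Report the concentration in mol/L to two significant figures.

Cu²⁺/Cu is the cathode, Fe²⁺/Fe the anode: E°cell = +0.79 V, n = 2.
Overall reaction: Cu²⁺(aq) + Fe(s) → Cu(s) + Fe²⁺(aq); Q = [Fe²⁺]^1/[Cu²⁺]^1.
From E = E° − (0.0592/n) log Q: log Q = (E° − E)·n/0.0592 = (+0.79 − (+0.806))·2/0.0592 = -0.5405.
So 1·log[Cu²⁺] = 1·log(0.00885) − log Q = -2.0531 − (-0.5405) = -1.5126; [Cu²⁺] = 10^(-1.5126) ≈ 0.031 M.

0.031 M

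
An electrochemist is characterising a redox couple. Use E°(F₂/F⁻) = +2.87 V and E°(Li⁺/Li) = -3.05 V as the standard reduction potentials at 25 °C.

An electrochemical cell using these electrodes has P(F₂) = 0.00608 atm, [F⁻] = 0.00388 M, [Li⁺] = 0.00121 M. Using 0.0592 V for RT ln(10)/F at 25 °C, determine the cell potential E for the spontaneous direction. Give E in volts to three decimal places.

+6.170 V

F₂/F⁻ is the cathode (higher E°), Li⁺/Li the anode: E°cell = +2.87 − (-3.05) = +5.92 V, n = 2.
Overall: F₂(g) + 2 Li(s) → 2 F⁻(aq) + 2 Li⁺(aq)
Q = [F⁻]^2·[Li⁺]^2 / (P(F₂)); log Q = -8.441.
E = E° − (0.0592/n) log Q = +5.92 − (0.0592/2)(-8.441) = +6.170 V.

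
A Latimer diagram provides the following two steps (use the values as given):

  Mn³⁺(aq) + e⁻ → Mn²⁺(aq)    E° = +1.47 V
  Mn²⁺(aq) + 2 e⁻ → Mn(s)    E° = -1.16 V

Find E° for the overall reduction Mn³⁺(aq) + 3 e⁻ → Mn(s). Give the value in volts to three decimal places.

Adding the free-energy changes (−nFE°) of the two steps gives −n₃FE°₃ = −n₁FE°₁ − n₂FE°₂.
E°₃ = (1×+1.47 + 2×-1.16) / 3 = (-0.850) / 3 = -0.283 V.

-0.283 V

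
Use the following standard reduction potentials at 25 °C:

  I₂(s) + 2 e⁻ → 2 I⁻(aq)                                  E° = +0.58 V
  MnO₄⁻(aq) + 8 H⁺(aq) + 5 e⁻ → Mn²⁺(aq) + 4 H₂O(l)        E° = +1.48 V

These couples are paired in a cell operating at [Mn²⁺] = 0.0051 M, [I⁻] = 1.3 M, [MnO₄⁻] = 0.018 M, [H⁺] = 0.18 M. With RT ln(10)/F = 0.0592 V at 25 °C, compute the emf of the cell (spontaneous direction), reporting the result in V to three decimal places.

+0.843 V

MnO₄⁻/Mn²⁺ is the cathode (higher E°), I₂/I⁻ the anode: E°cell = +1.48 − (+0.58) = +0.90 V, n = 10.
Overall: 2 MnO₄⁻(aq) + 16 H⁺(aq) + 10 I⁻(aq) → 2 Mn²⁺(aq) + 8 H₂O(l) + 5 I₂(s)
Q = [Mn²⁺]^2 / ([MnO₄⁻]^2·[H⁺]^16·[I⁻]^10); log Q = 9.681.
E = E° − (0.0592/n) log Q = +0.90 − (0.0592/10)(9.681) = +0.843 V.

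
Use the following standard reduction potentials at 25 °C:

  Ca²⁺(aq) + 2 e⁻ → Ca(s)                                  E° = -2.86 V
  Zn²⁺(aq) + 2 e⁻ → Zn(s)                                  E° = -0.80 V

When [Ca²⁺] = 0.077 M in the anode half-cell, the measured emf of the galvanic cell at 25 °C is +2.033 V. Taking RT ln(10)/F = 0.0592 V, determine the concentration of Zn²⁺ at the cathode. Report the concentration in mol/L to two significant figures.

Zn²⁺/Zn is the cathode, Ca²⁺/Ca the anode: E°cell = +2.06 V, n = 2.
Overall reaction: Zn²⁺(aq) + Ca(s) → Zn(s) + Ca²⁺(aq); Q = [Ca²⁺]^1/[Zn²⁺]^1.
From E = E° − (0.0592/n) log Q: log Q = (E° − E)·n/0.0592 = (+2.06 − (+2.033))·2/0.0592 = 0.9122.
So 1·log[Zn²⁺] = 1·log(0.077) − log Q = -1.1135 − (0.9122) = -2.0257; [Zn²⁺] = 10^(-2.0257) ≈ 0.0094 M.

0.0094 M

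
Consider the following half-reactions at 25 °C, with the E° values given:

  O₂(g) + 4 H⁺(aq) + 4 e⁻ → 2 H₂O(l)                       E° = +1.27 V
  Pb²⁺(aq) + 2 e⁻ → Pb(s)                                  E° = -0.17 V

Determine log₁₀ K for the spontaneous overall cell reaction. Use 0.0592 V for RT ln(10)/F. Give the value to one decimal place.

Cathode: O₂/H₂O; anode: Pb²⁺/Pb. E°cell = +1.44 V, n = 4.
log K = nE°cell / 0.0592 = (4)(+1.44) / 0.0592 = 97.3.

97.3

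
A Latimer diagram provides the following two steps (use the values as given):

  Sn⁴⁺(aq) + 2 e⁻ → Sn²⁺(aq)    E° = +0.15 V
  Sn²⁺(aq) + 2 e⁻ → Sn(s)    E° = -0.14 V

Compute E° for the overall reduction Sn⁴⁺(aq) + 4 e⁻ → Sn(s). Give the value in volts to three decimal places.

+0.005 V

Since ΔG° = −nFE° is additive over sequential reductions, n₃E°₃ = n₁E°₁ + n₂E°₂.
E°₃ = (2×+0.15 + 2×-0.14) / 4 = (+0.020) / 4 = +0.005 V.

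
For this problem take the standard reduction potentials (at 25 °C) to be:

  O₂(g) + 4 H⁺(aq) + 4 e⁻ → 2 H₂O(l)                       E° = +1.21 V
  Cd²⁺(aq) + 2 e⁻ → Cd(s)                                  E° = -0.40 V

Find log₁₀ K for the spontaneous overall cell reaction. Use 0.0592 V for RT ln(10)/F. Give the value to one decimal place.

Cathode: O₂/H₂O; anode: Cd²⁺/Cd. E°cell = +1.61 V, n = 4.
log K = nE°cell / 0.0592 = (4)(+1.61) / 0.0592 = 108.8.

108.8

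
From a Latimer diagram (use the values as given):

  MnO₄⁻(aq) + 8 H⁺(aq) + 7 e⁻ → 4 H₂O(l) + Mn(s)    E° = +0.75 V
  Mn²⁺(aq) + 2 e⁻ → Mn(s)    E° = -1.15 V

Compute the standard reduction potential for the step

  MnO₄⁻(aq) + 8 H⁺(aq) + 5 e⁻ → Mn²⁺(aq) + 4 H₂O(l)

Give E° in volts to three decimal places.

Sequential free energies add, so n₃E°₃ = n₁E°₁ + n₂E°₂.
With n₃ = 7, and the known step contributing 2×(-1.15) V, the unknown satisfies 5·E° = 7×(+0.75) − 2×(-1.15) = +7.550.
E° = +7.550 / 5 = +1.510 V.

+1.510 V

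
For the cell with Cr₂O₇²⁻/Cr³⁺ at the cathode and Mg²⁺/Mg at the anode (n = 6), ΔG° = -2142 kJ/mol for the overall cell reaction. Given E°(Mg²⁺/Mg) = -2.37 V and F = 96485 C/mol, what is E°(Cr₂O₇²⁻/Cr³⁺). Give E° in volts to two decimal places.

E°cell = −ΔG°/(nF) = −(-2142×10³)/((6)(96485)) = +3.700 V.
Since Cr₂O₇²⁻/Cr³⁺ is the cathode and Mg²⁺/Mg the anode, E°cell = E°(Cr₂O₇²⁻/Cr³⁺) − E°(Mg²⁺/Mg).
So E°(Cr₂O₇²⁻/Cr³⁺) = E°cell + E°(Mg²⁺/Mg) = +3.700 + (-2.37) = +1.33 V.

+1.33 V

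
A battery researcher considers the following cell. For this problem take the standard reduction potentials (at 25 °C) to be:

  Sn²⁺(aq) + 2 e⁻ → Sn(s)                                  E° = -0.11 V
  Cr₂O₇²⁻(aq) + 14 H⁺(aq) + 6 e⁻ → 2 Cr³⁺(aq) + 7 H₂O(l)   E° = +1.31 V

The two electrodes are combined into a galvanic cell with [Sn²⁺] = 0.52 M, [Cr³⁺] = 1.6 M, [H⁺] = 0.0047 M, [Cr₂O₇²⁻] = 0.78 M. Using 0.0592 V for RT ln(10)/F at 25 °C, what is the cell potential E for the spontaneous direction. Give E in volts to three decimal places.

Cr₂O₇²⁻/Cr³⁺ is the cathode (higher E°), Sn²⁺/Sn the anode: E°cell = +1.31 − (-0.11) = +1.42 V, n = 6.
Overall: Cr₂O₇²⁻(aq) + 14 H⁺(aq) + 3 Sn(s) → 2 Cr³⁺(aq) + 7 H₂O(l) + 3 Sn²⁺(aq)
Q = [Cr³⁺]^2·[Sn²⁺]^3 / ([Cr₂O₇²⁻]·[H⁺]^14); log Q = 32.255.
E = E° − (0.0592/n) log Q = +1.42 − (0.0592/6)(32.255) = +1.102 V.

+1.102 V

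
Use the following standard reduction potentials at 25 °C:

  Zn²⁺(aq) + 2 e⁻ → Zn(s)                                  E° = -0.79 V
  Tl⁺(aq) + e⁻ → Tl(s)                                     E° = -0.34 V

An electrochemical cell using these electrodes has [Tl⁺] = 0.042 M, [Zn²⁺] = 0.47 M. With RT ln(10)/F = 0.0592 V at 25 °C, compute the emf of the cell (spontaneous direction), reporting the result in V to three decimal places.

Tl⁺/Tl is the cathode (higher E°), Zn²⁺/Zn the anode: E°cell = -0.34 − (-0.79) = +0.45 V, n = 2.
Overall: 2 Tl⁺(aq) + Zn(s) → 2 Tl(s) + Zn²⁺(aq)
Q = [Zn²⁺] / ([Tl⁺]^2); log Q = 2.426.
E = E° − (0.0592/n) log Q = +0.45 − (0.0592/2)(2.426) = +0.378 V.

+0.378 V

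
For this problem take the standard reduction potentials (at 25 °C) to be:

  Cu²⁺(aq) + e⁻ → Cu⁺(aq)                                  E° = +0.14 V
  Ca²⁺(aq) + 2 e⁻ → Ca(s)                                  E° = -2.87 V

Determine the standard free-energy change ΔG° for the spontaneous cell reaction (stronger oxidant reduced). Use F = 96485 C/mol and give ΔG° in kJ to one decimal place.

-580.8 kJ

Cu²⁺/Cu⁺ (E° = +0.14 V) is the cathode; Ca²⁺/Ca (E° = -2.87 V) is the anode, so E°cell = +3.01 V.
Balancing electrons gives n = 2 (lcm of 1 and 2).
ΔG° = −nFE° = −(2)(96485)(+3.01) = -580,840 J = -580.8 kJ.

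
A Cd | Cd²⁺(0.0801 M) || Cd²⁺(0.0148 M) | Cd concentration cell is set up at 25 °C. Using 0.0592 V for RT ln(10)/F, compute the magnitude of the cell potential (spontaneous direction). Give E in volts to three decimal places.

For a concentration cell E°cell = 0. The 0.0801 M side is the cathode (reduction is favoured where [Cd²⁺] is higher).
With n = 2, E = −(0.0592/2) log([Cd²⁺]ₐₙ/[Cd²⁺]꜀ₐₜ) = −(0.0592/2) log(0.0148/0.0801) = −(0.0592/2)(-0.733) = +0.022 V.

+0.022 V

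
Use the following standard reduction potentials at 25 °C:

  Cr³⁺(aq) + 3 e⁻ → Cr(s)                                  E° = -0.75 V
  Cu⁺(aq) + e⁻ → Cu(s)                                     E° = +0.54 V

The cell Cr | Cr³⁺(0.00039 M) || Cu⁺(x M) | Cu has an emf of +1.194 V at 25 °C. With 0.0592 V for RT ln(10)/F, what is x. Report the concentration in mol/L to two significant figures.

Cu⁺/Cu is the cathode, Cr³⁺/Cr the anode: E°cell = +1.29 V, n = 3.
Overall reaction: 3 Cu⁺(aq) + Cr(s) → 3 Cu(s) + Cr³⁺(aq); Q = [Cr³⁺]^1/[Cu⁺]^3.
From E = E° − (0.0592/n) log Q: log Q = (E° − E)·n/0.0592 = (+1.29 − (+1.194))·3/0.0592 = 4.8649.
So 3·log[Cu⁺] = 1·log(0.00039) − log Q = -3.4089 − (4.8649) = -8.2738; log[Cu⁺] = -8.2738 / 3 = -2.7579; [Cu⁺] = 10^(-2.7579) ≈ 0.0017 M.

0.0017 M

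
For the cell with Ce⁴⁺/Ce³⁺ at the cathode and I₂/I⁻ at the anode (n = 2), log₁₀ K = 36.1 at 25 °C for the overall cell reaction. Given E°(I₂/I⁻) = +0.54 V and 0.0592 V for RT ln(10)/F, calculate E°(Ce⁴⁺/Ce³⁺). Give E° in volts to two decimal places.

E°cell = (0.0592/n)·log K = (0.0592/2)(36.1) = +1.069 V.
Since Ce⁴⁺/Ce³⁺ is the cathode and I₂/I⁻ the anode, E°cell = E°(Ce⁴⁺/Ce³⁺) − E°(I₂/I⁻).
So E°(Ce⁴⁺/Ce³⁺) = E°cell + E°(I₂/I⁻) = +1.069 + (+0.54) = +1.61 V.

+1.61 V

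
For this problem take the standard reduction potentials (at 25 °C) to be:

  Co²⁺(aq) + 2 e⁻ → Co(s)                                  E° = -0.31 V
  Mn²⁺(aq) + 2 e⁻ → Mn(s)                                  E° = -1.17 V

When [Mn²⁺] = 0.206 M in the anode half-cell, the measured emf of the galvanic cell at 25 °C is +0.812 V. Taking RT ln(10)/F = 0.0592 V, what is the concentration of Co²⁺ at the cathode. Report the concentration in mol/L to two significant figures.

0.0049 M

Co²⁺/Co is the cathode, Mn²⁺/Mn the anode: E°cell = +0.86 V, n = 2.
Overall reaction: Co²⁺(aq) + Mn(s) → Co(s) + Mn²⁺(aq); Q = [Mn²⁺]^1/[Co²⁺]^1.
From E = E° − (0.0592/n) log Q: log Q = (E° − E)·n/0.0592 = (+0.86 − (+0.812))·2/0.0592 = 1.6216.
So 1·log[Co²⁺] = 1·log(0.206) − log Q = -0.6861 − (1.6216) = -2.3077; [Co²⁺] = 10^(-2.3077) ≈ 0.0049 M.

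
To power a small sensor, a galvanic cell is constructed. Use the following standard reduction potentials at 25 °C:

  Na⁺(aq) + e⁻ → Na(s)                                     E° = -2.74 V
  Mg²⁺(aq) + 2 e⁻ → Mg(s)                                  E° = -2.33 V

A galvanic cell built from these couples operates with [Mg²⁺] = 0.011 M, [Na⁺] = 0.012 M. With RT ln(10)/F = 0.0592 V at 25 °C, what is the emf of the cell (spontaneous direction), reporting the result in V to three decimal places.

Mg²⁺/Mg is the cathode (higher E°), Na⁺/Na the anode: E°cell = -2.33 − (-2.74) = +0.41 V, n = 2.
Overall: Mg²⁺(aq) + 2 Na(s) → Mg(s) + 2 Na⁺(aq)
Q = [Na⁺]^2 / ([Mg²⁺]); log Q = -1.883.
E = E° − (0.0592/n) log Q = +0.41 − (0.0592/2)(-1.883) = +0.466 V.

+0.466 V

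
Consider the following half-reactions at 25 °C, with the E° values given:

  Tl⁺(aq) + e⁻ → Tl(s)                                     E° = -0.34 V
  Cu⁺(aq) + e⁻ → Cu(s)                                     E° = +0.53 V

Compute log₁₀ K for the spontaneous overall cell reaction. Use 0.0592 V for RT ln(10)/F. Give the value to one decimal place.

14.7

Cathode: Cu⁺/Cu; anode: Tl⁺/Tl. E°cell = +0.87 V, n = 1.
log K = nE°cell / 0.0592 = (1)(+0.87) / 0.0592 = 14.7.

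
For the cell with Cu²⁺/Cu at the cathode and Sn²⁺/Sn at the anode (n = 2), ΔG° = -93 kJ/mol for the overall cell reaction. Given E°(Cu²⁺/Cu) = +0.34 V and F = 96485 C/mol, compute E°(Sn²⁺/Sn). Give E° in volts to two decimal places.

-0.14 V

E°cell = −ΔG°/(nF) = −(-93×10³)/((2)(96485)) = +0.482 V.
Since Cu²⁺/Cu is the cathode and Sn²⁺/Sn the anode, E°cell = E°(Cu²⁺/Cu) − E°(Sn²⁺/Sn).
So E°(Sn²⁺/Sn) = E°(Cu²⁺/Cu) − E°cell = (+0.34) − (+0.482) = -0.14 V.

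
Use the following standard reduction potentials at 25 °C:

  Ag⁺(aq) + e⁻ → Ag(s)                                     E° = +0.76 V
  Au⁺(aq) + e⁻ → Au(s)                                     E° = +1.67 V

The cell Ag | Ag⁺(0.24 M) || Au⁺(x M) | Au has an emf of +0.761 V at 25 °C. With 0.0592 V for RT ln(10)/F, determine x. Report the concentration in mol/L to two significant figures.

Au⁺/Au is the cathode, Ag⁺/Ag the anode: E°cell = +0.91 V, n = 1.
Overall reaction: Au⁺(aq) + Ag(s) → Au(s) + Ag⁺(aq); Q = [Ag⁺]^1/[Au⁺]^1.
From E = E° − (0.0592/n) log Q: log Q = (E° − E)·n/0.0592 = (+0.91 − (+0.761))·1/0.0592 = 2.5169.
So 1·log[Au⁺] = 1·log(0.24) − log Q = -0.6198 − (2.5169) = -3.1367; [Au⁺] = 10^(-3.1367) ≈ 0.00073 M.

0.00073 M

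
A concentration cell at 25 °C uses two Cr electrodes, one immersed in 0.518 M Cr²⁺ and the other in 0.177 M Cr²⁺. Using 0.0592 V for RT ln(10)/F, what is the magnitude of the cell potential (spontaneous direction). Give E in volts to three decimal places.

+0.014 V

For a concentration cell E°cell = 0. The 0.518 M side is the cathode (reduction is favoured where [Cr²⁺] is higher).
With n = 2, E = −(0.0592/2) log([Cr²⁺]ₐₙ/[Cr²⁺]꜀ₐₜ) = −(0.0592/2) log(0.177/0.518) = −(0.0592/2)(-0.466) = +0.014 V.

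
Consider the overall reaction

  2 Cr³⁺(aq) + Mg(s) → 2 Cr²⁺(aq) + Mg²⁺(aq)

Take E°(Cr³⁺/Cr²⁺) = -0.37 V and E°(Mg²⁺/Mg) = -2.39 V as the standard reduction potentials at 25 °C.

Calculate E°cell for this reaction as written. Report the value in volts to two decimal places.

The Cr³⁺/Cr²⁺ couple has the higher reduction potential, so it is the cathode; Mg²⁺/Mg is oxidised at the anode.
E°cell = E°(cathode) − E°(anode) = (-0.37) − (-2.39) = +2.02 V.

+2.02 V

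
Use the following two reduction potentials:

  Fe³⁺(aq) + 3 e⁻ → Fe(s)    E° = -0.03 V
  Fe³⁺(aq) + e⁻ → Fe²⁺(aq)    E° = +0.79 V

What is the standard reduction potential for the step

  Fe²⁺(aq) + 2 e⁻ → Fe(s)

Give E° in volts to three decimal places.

Sequential free energies add, so n₃E°₃ = n₁E°₁ + n₂E°₂.
With n₃ = 3, and the known step contributing 1×(+0.79) V, the unknown satisfies 2·E° = 3×(-0.03) − 1×(+0.79) = -0.880.
E° = -0.880 / 2 = -0.440 V.

-0.440 V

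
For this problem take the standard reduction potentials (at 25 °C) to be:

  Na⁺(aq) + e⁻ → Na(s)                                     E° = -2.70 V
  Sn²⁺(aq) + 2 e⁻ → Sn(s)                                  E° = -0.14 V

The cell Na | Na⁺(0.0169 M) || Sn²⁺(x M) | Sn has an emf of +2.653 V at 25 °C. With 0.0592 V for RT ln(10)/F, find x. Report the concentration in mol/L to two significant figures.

0.40 M

Sn²⁺/Sn is the cathode, Na⁺/Na the anode: E°cell = +2.56 V, n = 2.
Overall reaction: Sn²⁺(aq) + 2 Na(s) → Sn(s) + 2 Na⁺(aq); Q = [Na⁺]^2/[Sn²⁺]^1.
From E = E° − (0.0592/n) log Q: log Q = (E° − E)·n/0.0592 = (+2.56 − (+2.653))·2/0.0592 = -3.1419.
So 1·log[Sn²⁺] = 2·log(0.0169) − log Q = -3.5442 − (-3.1419) = -0.4023; [Sn²⁺] = 10^(-0.4023) ≈ 0.40 M.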